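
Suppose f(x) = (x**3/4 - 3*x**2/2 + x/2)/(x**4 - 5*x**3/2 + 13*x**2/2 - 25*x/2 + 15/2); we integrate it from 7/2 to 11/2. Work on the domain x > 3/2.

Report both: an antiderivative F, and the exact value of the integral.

Factor the denominator (2*(x - 1)*(2*x - 3)*(x**2 + 5)) and decompose: f = 3*(19*x - 15)/(116*(x**2 + 5)) - 57/(58*(2*x - 3)) + 1/(4*(x - 1)); each piece integrates to a log, atan, or power term.
F(x) = -57*log(x - 3/2)/116 + log(x - 1)/4 + 57*log(x**2 + 5)/232 - 9*sqrt(5)*atan(sqrt(5)*x/5)/116 is an antiderivative of f.
Check: d/dx[-57*log(x - 3/2)/116 + log(x - 1)/4 + 57*log(x**2 + 5)/232 - 9*sqrt(5)*atan(sqrt(5)*x/5)/116] = (x**3 - 6*x**2 + 2*x)/(4*x**4 - 10*x**3 + 26*x**2 - 50*x + 30), which equals f(x).
F(11/2) = -57*log(4)/116 - 9*sqrt(5)*atan(11*sqrt(5)/10)/116 + log(9/2)/4 + 57*log(141/4)/232; F(7/2) = -57*log(2)/116 - 9*sqrt(5)*atan(7*sqrt(5)/10)/116 + log(5/2)/4 + 57*log(69/4)/232.
Integral = F(11/2) - F(7/2) = -57*log(69/4)/232 - 57*log(4)/116 - log(5/2)/4 - 9*sqrt(5)*atan(11*sqrt(5)/10)/116 + 9*sqrt(5)*atan(7*sqrt(5)/10)/116 + 57*log(2)/116 + log(9/2)/4 + 57*log(141/4)/232.

Antiderivative: F(x) = -57*log(x - 3/2)/116 + log(x - 1)/4 + 57*log(x**2 + 5)/232 - 9*sqrt(5)*atan(sqrt(5)*x/5)/116; value = -57*log(69/4)/232 - 57*log(4)/116 - log(5/2)/4 - 9*sqrt(5)*atan(11*sqrt(5)/10)/116 + 9*sqrt(5)*atan(7*sqrt(5)/10)/116 + 57*log(2)/116 + log(9/2)/4 + 57*log(141/4)/232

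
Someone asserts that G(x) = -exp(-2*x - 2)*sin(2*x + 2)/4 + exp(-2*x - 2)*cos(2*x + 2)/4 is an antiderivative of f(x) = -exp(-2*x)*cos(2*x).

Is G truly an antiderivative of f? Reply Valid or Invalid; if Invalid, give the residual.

Invalid: d/dx[G] - f = (exp(2)*cos(2*x) - cos(2*x + 2))*exp(-2)*exp(-2*x), which is not 0.

d/dx[G] = -exp(-2)*exp(-2*x)*cos(2*x + 2)
d/dx[G] - f(x) = (exp(2)*cos(2*x) - cos(2*x + 2))*exp(-2)*exp(-2*x) != 0.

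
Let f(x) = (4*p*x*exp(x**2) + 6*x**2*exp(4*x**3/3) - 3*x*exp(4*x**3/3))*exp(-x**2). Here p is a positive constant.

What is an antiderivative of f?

A candidate is checked by its d/dx: the result must match f(x).
Check: d/dx[(4*p*x**2 + 3*exp(-x**2)*exp(4*x**3/3))/2] = (4*p*x*exp(x**2) + 6*x**2*exp(4*x**3/3) - 3*x*exp(4*x**3/3))*exp(-x**2) = f(x).

An antiderivative is F(x) = (4*p*x**2 + 3*exp(-x**2)*exp(4*x**3/3))/2.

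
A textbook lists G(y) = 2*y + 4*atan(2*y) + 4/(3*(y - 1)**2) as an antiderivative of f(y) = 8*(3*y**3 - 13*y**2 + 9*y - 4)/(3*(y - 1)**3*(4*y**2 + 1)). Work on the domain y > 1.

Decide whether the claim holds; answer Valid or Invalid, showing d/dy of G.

Invalid: d/dy[G] - f = 2, which is not 0.

d/dy[G] = (24*y**5 - 72*y**4 + 102*y**3 - 146*y**2 + 90*y - 38)/(12*y**5 - 36*y**4 + 39*y**3 - 21*y**2 + 9*y - 3)
d/dy[G] - f(y) = 2 != 0.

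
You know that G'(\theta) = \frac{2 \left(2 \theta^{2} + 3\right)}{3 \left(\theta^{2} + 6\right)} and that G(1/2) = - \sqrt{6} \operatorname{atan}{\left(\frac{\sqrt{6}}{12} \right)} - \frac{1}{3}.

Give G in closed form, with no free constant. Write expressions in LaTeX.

G(\theta) = \frac{4 \theta}{3} - \sqrt{6} \operatorname{atan}{\left(\frac{\sqrt{6} \theta}{6} \right)} - 1

Differentiate the proposed G(\theta) back; it has to land on the given G'(\theta).
A general antiderivative is \frac{4 \theta}{3} - \sqrt{6} \operatorname{atan}{\left(\frac{\sqrt{6} \theta}{6} \right)} + C.
The condition gives C = - \sqrt{6} \operatorname{atan}{\left(\frac{\sqrt{6}}{12} \right)} - \frac{1}{3} - (- \sqrt{6} \operatorname{atan}{\left(\frac{\sqrt{6}}{12} \right)} + \frac{2}{3}) = -1.
So G(\theta) = \frac{4 \theta}{3} - \sqrt{6} \operatorname{atan}{\left(\frac{\sqrt{6} \theta}{6} \right)} - 1.
Check: d/d\theta[\frac{4 \theta}{3} - \sqrt{6} \operatorname{atan}{\left(\frac{\sqrt{6} \theta}{6} \right)} - 1] = \frac{4 \theta^{2} + 6}{3 \theta^{2} + 18}, which equals G'(\theta).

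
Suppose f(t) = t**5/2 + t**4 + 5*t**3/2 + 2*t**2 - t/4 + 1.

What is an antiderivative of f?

Integrate term by term and add the pieces.
Check: d/dt[t**6/12 + t**5/5 + 5*t**4/8 + 2*t**3/3 - t**2/8 + t] = t**5/2 + t**4 + 5*t**3/2 + 2*t**2 - t/4 + 1 = f(t).

An antiderivative is F(t) = t**6/12 + t**5/5 + 5*t**4/8 + 2*t**3/3 - t**2/8 + t.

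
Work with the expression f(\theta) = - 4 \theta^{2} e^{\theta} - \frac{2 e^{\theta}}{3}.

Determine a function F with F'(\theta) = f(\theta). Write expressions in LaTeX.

An antiderivative is F(\theta) = - \frac{2 \left(6 \theta^{2} - 12 \theta + 13\right) e^{\theta}}{3}.

Recognize the product-rule pattern: f = u'v + uv' with u = - 4 \theta^{2} + 8 \theta - \frac{26}{3}, v = e^{\theta}, so integration by parts undoes it.
Check: d/d\theta[- \frac{2 \left(6 \theta^{2} - 12 \theta + 13\right) e^{\theta}}{3}] = - 4 \theta^{2} e^{\theta} - \frac{2 e^{\theta}}{3} = f(\theta).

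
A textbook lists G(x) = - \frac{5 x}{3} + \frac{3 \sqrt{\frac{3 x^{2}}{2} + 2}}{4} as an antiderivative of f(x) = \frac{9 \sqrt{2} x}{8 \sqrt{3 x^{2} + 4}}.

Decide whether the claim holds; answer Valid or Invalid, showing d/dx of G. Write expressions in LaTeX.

d/dx[G] = \frac{27 \sqrt{2} x - 40 \sqrt{3 x^{2} + 4}}{24 \sqrt{3 x^{2} + 4}}
d/dx[G] - f(x) = - \frac{5}{3} != 0.

Invalid: d/dx[G] - f = - \frac{5}{3}, which is not 0.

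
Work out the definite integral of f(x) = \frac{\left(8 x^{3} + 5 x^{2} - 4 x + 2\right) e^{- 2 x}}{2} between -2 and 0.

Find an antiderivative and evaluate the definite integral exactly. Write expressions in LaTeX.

Recognize the product-rule pattern: f = u'v + uv' with u = - 2 x^{3} - \frac{17 x^{2}}{4} - \frac{13 x}{4} - \frac{17}{8}, v = e^{- 2 x}, so integration by parts undoes it.
F(x) = \frac{\left(- 16 x^{3} - 34 x^{2} - 26 x - 17\right) e^{- 2 x}}{8} is an antiderivative of f.
Check: d/dx[\frac{\left(- 16 x^{3} - 34 x^{2} - 26 x - 17\right) e^{- 2 x}}{8}] = \frac{\left(8 x^{3} + 5 x^{2} - 4 x + 2\right) e^{- 2 x}}{2} = f(x).
F(0) = - \frac{17}{8}; F(-2) = \frac{27 e^{4}}{8}.
Integral = F(0) - F(-2) = - \frac{27 e^{4}}{8} - \frac{17}{8}.

Antiderivative: F(x) = \frac{\left(- 16 x^{3} - 34 x^{2} - 26 x - 17\right) e^{- 2 x}}{8}; value = - \frac{27 e^{4}}{8} - \frac{17}{8}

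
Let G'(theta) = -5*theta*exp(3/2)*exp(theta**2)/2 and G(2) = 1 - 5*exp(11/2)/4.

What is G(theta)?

G(theta) = -5*exp(3/2)*exp(theta**2)/4 + 1

G'(theta) matches the chain-rule pattern g'(h)*h' with inner function h(theta) = theta**2 + 3/2; substituting u = h(theta) collapses the integral.
A general antiderivative is -5*exp(theta**2 + 3/2)/4 + C.
The condition gives C = 1 - 5*exp(11/2)/4 - (-5*exp(11/2)/4) = 1.
So G(theta) = -5*exp(3/2)*exp(theta**2)/4 + 1.
Check: d/dtheta[-5*exp(3/2)*exp(theta**2)/4 + 1] = -5*theta*exp(3/2)*exp(theta**2)/2 = G'(theta).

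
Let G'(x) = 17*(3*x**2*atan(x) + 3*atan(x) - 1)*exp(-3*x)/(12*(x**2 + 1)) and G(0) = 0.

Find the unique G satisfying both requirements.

G(x) = -17*exp(-3*x)*atan(x)/12

Recognize the product-rule pattern: G'(x) = u'v + uv' with u = -17*atan(x)/12, v = exp(-3*x), so integration by parts undoes it.
A general antiderivative is -17*exp(-3*x)*atan(x)/12 + C.
The condition gives C = 0 - (0) = 0.
So G(x) = -17*exp(-3*x)*atan(x)/12.
Check: d/dx[-17*exp(-3*x)*atan(x)/12] = (51*x**2*atan(x) + 51*atan(x) - 17)/(12*x**2*exp(3*x) + 12*exp(3*x)), which equals G'(x).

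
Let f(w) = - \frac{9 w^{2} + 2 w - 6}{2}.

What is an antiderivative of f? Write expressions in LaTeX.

An antiderivative is F(w) = - \frac{3 w^{3}}{2} - \frac{w^{2}}{2} + 3 w.

Check any antiderivative F(w) by computing F'(w) and comparing it with f(w).
Check: d/dw[- \frac{3 w^{3}}{2} - \frac{w^{2}}{2} + 3 w] = - \frac{9 w^{2}}{2} - w + 3, which equals f(w).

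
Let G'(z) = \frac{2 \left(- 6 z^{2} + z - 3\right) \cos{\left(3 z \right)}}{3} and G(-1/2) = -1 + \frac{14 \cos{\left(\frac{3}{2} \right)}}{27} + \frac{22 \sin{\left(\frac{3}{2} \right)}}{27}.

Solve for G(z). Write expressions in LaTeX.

The proposed G(z) is checked by its d/dz: the result must match the given G'(z).
A general antiderivative is - \frac{4 z^{2} \sin{\left(3 z \right)}}{3} + \frac{2 z \sin{\left(3 z \right)}}{9} - \frac{8 z \cos{\left(3 z \right)}}{9} - \frac{10 \sin{\left(3 z \right)}}{27} + \frac{2 \cos{\left(3 z \right)}}{27} + C.
The condition gives C = -1 + \frac{14 \cos{\left(\frac{3}{2} \right)}}{27} + \frac{22 \sin{\left(\frac{3}{2} \right)}}{27} - (\frac{14 \cos{\left(\frac{3}{2} \right)}}{27} + \frac{22 \sin{\left(\frac{3}{2} \right)}}{27}) = -1.
So G(z) = - \frac{4 z^{2} \sin{\left(3 z \right)}}{3} + \frac{2 z \sin{\left(3 z \right)}}{9} - \frac{8 z \cos{\left(3 z \right)}}{9} - \frac{10 \sin{\left(3 z \right)}}{27} + \frac{2 \cos{\left(3 z \right)}}{27} - 1.
Check: d/dz[- \frac{4 z^{2} \sin{\left(3 z \right)}}{3} + \frac{2 z \sin{\left(3 z \right)}}{9} - \frac{8 z \cos{\left(3 z \right)}}{9} - \frac{10 \sin{\left(3 z \right)}}{27} + \frac{2 \cos{\left(3 z \right)}}{27} - 1] = - 4 z^{2} \cos{\left(3 z \right)} + \frac{2 z \cos{\left(3 z \right)}}{3} - 2 \cos{\left(3 z \right)}, which equals G'(z).

G(z) = - \frac{4 z^{2} \sin{\left(3 z \right)}}{3} + \frac{2 z \sin{\left(3 z \right)}}{9} - \frac{8 z \cos{\left(3 z \right)}}{9} - \frac{10 \sin{\left(3 z \right)}}{27} + \frac{2 \cos{\left(3 z \right)}}{27} - 1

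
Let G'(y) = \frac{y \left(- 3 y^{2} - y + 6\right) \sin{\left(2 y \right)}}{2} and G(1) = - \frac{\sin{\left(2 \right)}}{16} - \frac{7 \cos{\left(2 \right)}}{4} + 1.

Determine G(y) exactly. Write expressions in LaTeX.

For G(y) to be correct, d/dy[G] must agree with the stated G'(y) identically.
A general antiderivative is \frac{3 y^{3} \cos{\left(2 y \right)}}{4} - \frac{9 y^{2} \sin{\left(2 y \right)}}{8} + \frac{y^{2} \cos{\left(2 y \right)}}{4} - \frac{y \sin{\left(2 y \right)}}{4} - \frac{21 y \cos{\left(2 y \right)}}{8} + \frac{21 \sin{\left(2 y \right)}}{16} - \frac{\cos{\left(2 y \right)}}{8} + C.
The condition gives C = - \frac{\sin{\left(2 \right)}}{16} - \frac{7 \cos{\left(2 \right)}}{4} + 1 - (- \frac{\sin{\left(2 \right)}}{16} - \frac{7 \cos{\left(2 \right)}}{4}) = 1.
So G(y) = \frac{3 y^{3} \cos{\left(2 y \right)}}{4} - \frac{9 y^{2} \sin{\left(2 y \right)}}{8} + \frac{y^{2} \cos{\left(2 y \right)}}{4} - \frac{y \sin{\left(2 y \right)}}{4} - \frac{21 y \cos{\left(2 y \right)}}{8} + \frac{21 \sin{\left(2 y \right)}}{16} - \frac{\cos{\left(2 y \right)}}{8} + 1.
Check: d/dy[\frac{3 y^{3} \cos{\left(2 y \right)}}{4} - \frac{9 y^{2} \sin{\left(2 y \right)}}{8} + \frac{y^{2} \cos{\left(2 y \right)}}{4} - \frac{y \sin{\left(2 y \right)}}{4} - \frac{21 y \cos{\left(2 y \right)}}{8} + \frac{21 \sin{\left(2 y \right)}}{16} - \frac{\cos{\left(2 y \right)}}{8} + 1] = - \frac{3 y^{3} \sin{\left(2 y \right)}}{2} - \frac{y^{2} \sin{\left(2 y \right)}}{2} + 3 y \sin{\left(2 y \right)}, which equals G'(y).

G(y) = \frac{3 y^{3} \cos{\left(2 y \right)}}{4} - \frac{9 y^{2} \sin{\left(2 y \right)}}{8} + \frac{y^{2} \cos{\left(2 y \right)}}{4} - \frac{y \sin{\left(2 y \right)}}{4} - \frac{21 y \cos{\left(2 y \right)}}{8} + \frac{21 \sin{\left(2 y \right)}}{16} - \frac{\cos{\left(2 y \right)}}{8} + 1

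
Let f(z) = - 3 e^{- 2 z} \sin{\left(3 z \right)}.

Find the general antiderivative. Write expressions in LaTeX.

F(z) = \frac{6 e^{- 2 z} \sin{\left(3 z \right)}}{13} + \frac{9 e^{- 2 z} \cos{\left(3 z \right)}}{13} + C

Since d/dz undoes antidifferentiation here, F'(z) = f(z) is required of F(z).
Check: d/dz[\frac{6 e^{- 2 z} \sin{\left(3 z \right)}}{13} + \frac{9 e^{- 2 z} \cos{\left(3 z \right)}}{13}] = - 3 e^{- 2 z} \sin{\left(3 z \right)} = f(z).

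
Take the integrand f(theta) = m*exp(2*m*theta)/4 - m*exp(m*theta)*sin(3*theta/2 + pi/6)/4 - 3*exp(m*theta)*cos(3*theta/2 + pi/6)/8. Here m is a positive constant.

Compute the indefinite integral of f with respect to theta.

F(theta) = exp(2*m*theta)/8 - exp(m*theta)*sin(3*theta/2 + pi/6)/4 + C

f has the shape u'v + uv' for u = exp(m*theta)/8 - sin(3*theta/2 + pi/6)/4 and v = exp(m*theta) — it is the derivative of the product u*v.
Check: d/dtheta[exp(2*m*theta)/8 - exp(m*theta)*sin(3*theta/2 + pi/6)/4] = m*exp(2*m*theta)/4 - m*exp(m*theta)*sin(3*theta/2 + pi/6)/4 - 3*exp(m*theta)*cos(3*theta/2 + pi/6)/8 = f(theta).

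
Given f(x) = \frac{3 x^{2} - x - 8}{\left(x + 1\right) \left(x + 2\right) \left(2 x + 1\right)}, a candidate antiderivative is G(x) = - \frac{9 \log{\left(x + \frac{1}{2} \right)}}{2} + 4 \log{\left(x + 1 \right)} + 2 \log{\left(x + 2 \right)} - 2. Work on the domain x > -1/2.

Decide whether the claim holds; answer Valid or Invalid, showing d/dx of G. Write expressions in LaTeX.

Valid: G'(x) = f(x).

d/dx[G] = \frac{3 x^{2} - x - 8}{2 x^{3} + 7 x^{2} + 7 x + 2}
This equals f(x) exactly, so the claim holds.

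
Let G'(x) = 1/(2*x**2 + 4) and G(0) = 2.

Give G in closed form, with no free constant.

G(x) = (sqrt(2)*atan(sqrt(2)*x/2) + 8)/4

Check a candidate G(x) by differentiating: d/dx[G] must match the given G'(x).
A general antiderivative is sqrt(2)*atan(sqrt(2)*x/2)/4 + C.
The condition gives C = 2 - (0) = 2.
So G(x) = (sqrt(2)*atan(sqrt(2)*x/2) + 8)/4.
Check: d/dx[(sqrt(2)*atan(sqrt(2)*x/2) + 8)/4] = 1/(2*x**2 + 4) = G'(x).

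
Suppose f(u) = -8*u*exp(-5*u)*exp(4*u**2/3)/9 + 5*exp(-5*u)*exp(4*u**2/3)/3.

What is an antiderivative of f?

The substitution w = 4*u**2/3 - 5*u works: f is exactly (dF/dw)*(dw/du) for that inner function.
Check: d/du[-exp(4*u**2/3 - 5*u)/3] = -8*u*exp(-5*u)*exp(4*u**2/3)/9 + 5*exp(-5*u)*exp(4*u**2/3)/3 = f(u).

An antiderivative is F(u) = -exp(4*u**2/3 - 5*u)/3.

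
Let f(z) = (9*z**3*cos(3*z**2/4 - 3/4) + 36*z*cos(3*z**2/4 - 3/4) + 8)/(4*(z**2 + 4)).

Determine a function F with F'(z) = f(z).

A candidate is checked by its d/dz: the result must match f(z).
Check: d/dz[(3*sin(3*z**2/4 - 3/4) + 2*atan(z/2))/2] = (9*z**3*cos(3*z**2/4 - 3/4) + 36*z*cos(3*z**2/4 - 3/4) + 8)/(4*z**2 + 16), which equals f(z).

An antiderivative is F(z) = (3*sin(3*z**2/4 - 3/4) + 2*atan(z/2))/2.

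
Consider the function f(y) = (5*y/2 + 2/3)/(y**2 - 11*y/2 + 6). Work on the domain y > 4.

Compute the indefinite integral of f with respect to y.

Factor the denominator (3*(y - 4)*(2*y - 3)) and decompose: f = -53/(15*(2*y - 3)) + 64/(15*(y - 4)); each piece integrates to a log, atan, or power term.
Check: d/dy[64*log(y - 4)/15 - 53*log(y - 3/2)/30] = (15*y + 4)/(6*y**2 - 33*y + 36), which equals f(y).

F(y) = 64*log(y - 4)/15 - 53*log(y - 3/2)/30 + C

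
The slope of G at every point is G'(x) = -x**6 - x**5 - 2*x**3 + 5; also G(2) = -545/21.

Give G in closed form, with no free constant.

Integrate term by term and add the pieces.
A general antiderivative is -x**7/7 - x**6/6 - x**4/2 + 5*x + C.
The condition gives C = -545/21 - (-566/21) = 1.
So G(x) = -(6*x**7 + 7*x**6 + 21*x**4 - 210*x - 42)/42.
Check: d/dx[-(6*x**7 + 7*x**6 + 21*x**4 - 210*x - 42)/42] = -x**6 - x**5 - 2*x**3 + 5 = G'(x).

G(x) = -(6*x**7 + 7*x**6 + 21*x**4 - 210*x - 42)/42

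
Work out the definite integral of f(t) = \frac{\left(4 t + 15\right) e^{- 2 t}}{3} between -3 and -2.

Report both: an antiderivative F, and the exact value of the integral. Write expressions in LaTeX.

Antiderivative: F(t) = \frac{\left(- 4 t - 17\right) e^{- 2 t}}{6}; value = - \frac{3 e^{4}}{2} + \frac{5 e^{6}}{6}

f has the shape u'v + uv' for u = - \frac{2 t}{3} - \frac{17}{6} and v = e^{- 2 t} — it is the derivative of the product u*v.
F(t) = \frac{\left(- 4 t - 17\right) e^{- 2 t}}{6} is an antiderivative of f.
Check: d/dt[\frac{\left(- 4 t - 17\right) e^{- 2 t}}{6}] = \frac{\left(4 t + 15\right) e^{- 2 t}}{3} = f(t).
F(-2) = - \frac{3 e^{4}}{2}; F(-3) = - \frac{5 e^{6}}{6}.
Integral = F(-2) - F(-3) = - \frac{3 e^{4}}{2} + \frac{5 e^{6}}{6}.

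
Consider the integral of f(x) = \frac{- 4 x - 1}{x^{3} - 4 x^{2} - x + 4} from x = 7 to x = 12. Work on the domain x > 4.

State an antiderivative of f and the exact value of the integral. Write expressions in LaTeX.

Antiderivative: F(x) = - \frac{17 \log{\left(x - 4 \right)}}{15} + \frac{5 \log{\left(x - 1 \right)}}{6} + \frac{3 \log{\left(x + 1 \right)}}{10}; value = - \frac{43 \log{\left(8 \right)}}{30} - \frac{5 \log{\left(6 \right)}}{6} + \frac{3 \log{\left(13 \right)}}{10} + \frac{17 \log{\left(3 \right)}}{15} + \frac{5 \log{\left(11 \right)}}{6}

The denominator factors as \left(x - 4\right) \left(x - 1\right) \left(x + 1\right); partial fractions split f into directly integrable pieces: \frac{3}{10 \left(x + 1\right)} + \frac{5}{6 \left(x - 1\right)} - \frac{17}{15 \left(x - 4\right)}.
F(x) = - \frac{17 \log{\left(x - 4 \right)}}{15} + \frac{5 \log{\left(x - 1 \right)}}{6} + \frac{3 \log{\left(x + 1 \right)}}{10} is an antiderivative of f.
Check: d/dx[- \frac{17 \log{\left(x - 4 \right)}}{15} + \frac{5 \log{\left(x - 1 \right)}}{6} + \frac{3 \log{\left(x + 1 \right)}}{10}] = \frac{- 4 x - 1}{x^{3} - 4 x^{2} - x + 4} = f(x).
F(12) = - \frac{17 \log{\left(8 \right)}}{15} + \frac{3 \log{\left(13 \right)}}{10} + \frac{5 \log{\left(11 \right)}}{6}; F(7) = - \frac{17 \log{\left(3 \right)}}{15} + \frac{3 \log{\left(8 \right)}}{10} + \frac{5 \log{\left(6 \right)}}{6}.
Integral = F(12) - F(7) = - \frac{43 \log{\left(8 \right)}}{30} - \frac{5 \log{\left(6 \right)}}{6} + \frac{3 \log{\left(13 \right)}}{10} + \frac{17 \log{\left(3 \right)}}{15} + \frac{5 \log{\left(11 \right)}}{6}.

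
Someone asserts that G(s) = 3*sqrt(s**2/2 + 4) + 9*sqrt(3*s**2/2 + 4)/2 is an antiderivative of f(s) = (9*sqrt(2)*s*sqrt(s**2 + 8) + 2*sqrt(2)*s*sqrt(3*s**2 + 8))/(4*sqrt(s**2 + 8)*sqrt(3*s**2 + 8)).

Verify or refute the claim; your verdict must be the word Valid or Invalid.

Invalid: d/ds[G] - f = (6*sqrt(2)*s**3*sqrt(s**2 + 8) + 9*sqrt(2)*s**3*sqrt(3*s**2 + 8) + 16*sqrt(2)*s*sqrt(s**2 + 8) + 72*sqrt(2)*s*sqrt(3*s**2 + 8))/(6*s**4 + 64*s**2 + 128), which is not 0.

d/ds[G] = (27*sqrt(2)*s*sqrt(s**2 + 8) + 6*sqrt(2)*s*sqrt(3*s**2 + 8))/(4*sqrt(s**2 + 8)*sqrt(3*s**2 + 8))
d/ds[G] - f(s) = (6*sqrt(2)*s**3*sqrt(s**2 + 8) + 9*sqrt(2)*s**3*sqrt(3*s**2 + 8) + 16*sqrt(2)*s*sqrt(s**2 + 8) + 72*sqrt(2)*s*sqrt(3*s**2 + 8))/(6*s**4 + 64*s**2 + 128) != 0.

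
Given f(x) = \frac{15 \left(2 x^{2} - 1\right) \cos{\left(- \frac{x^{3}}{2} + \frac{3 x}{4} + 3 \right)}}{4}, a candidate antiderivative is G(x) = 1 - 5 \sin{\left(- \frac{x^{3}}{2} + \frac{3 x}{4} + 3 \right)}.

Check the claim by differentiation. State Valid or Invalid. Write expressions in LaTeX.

d/dx[G] = \frac{15 x^{2} \cos{\left(- \frac{x^{3}}{2} + \frac{3 x}{4} + 3 \right)}}{2} - \frac{15 \cos{\left(- \frac{x^{3}}{2} + \frac{3 x}{4} + 3 \right)}}{4}
This equals f(x) exactly, so the claim holds.

Valid - differentiating G returns exactly f.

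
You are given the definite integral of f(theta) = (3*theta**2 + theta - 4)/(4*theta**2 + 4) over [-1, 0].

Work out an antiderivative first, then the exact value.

Antiderivative: F(theta) = 3*theta/4 + log(theta**2 + 1)/8 - 7*atan(theta)/4; value = -7*pi/16 - log(2)/8 + 3/4

Any candidate F(theta) must reproduce f(theta) exactly when differentiated.
F(theta) = 3*theta/4 + log(theta**2 + 1)/8 - 7*atan(theta)/4 is an antiderivative of f.
Check: d/dtheta[3*theta/4 + log(theta**2 + 1)/8 - 7*atan(theta)/4] = (3*theta**2 + theta - 4)/(4*theta**2 + 4) = f(theta).
F(0) = 0; F(-1) = -3/4 + log(2)/8 + 7*pi/16.
Integral = F(0) - F(-1) = -7*pi/16 - log(2)/8 + 3/4.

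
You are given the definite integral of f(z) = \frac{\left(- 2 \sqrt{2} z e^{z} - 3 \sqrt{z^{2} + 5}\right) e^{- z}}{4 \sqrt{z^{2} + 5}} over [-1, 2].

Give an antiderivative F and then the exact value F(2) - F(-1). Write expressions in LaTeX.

For F(z) to be correct the identity F'(z) - f(z) = 0 must hold.
F(z) = \frac{\left(- 2 \sqrt{2} \sqrt{z^{2} + 5} e^{z} + 3\right) e^{- z}}{4} is an antiderivative of f.
Check: d/dz[\frac{\left(- 2 \sqrt{2} \sqrt{z^{2} + 5} e^{z} + 3\right) e^{- z}}{4}] = \frac{\left(- 2 \sqrt{2} z e^{z} - 3 \sqrt{z^{2} + 5}\right) e^{- z}}{4 \sqrt{z^{2} + 5}} = f(z).
F(2) = - \frac{3 \sqrt{2}}{2} + \frac{3}{4 e^{2}}; F(-1) = - \sqrt{3} + \frac{3 e}{4}.
Integral = F(2) - F(-1) = - \frac{3 \sqrt{2}}{2} - \frac{3 e}{4} + \frac{3}{4 e^{2}} + \sqrt{3}.

Antiderivative: F(z) = \frac{\left(- 2 \sqrt{2} \sqrt{z^{2} + 5} e^{z} + 3\right) e^{- z}}{4}; value = - \frac{3 \sqrt{2}}{2} - \frac{3 e}{4} + \frac{3}{4 e^{2}} + \sqrt{3}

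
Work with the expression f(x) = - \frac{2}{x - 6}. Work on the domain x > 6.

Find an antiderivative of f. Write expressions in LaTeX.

Whatever form F(x) takes, F'(x) = f(x) is non-negotiable.
Check: d/dx[- 2 \log{\left(x - 6 \right)}] = - \frac{2}{x - 6} = f(x).

An antiderivative is F(x) = - 2 \log{\left(x - 6 \right)}.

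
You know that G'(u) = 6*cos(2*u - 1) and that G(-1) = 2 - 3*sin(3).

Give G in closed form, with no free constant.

G(u) = 3*sin(2*u - 1) + 2

The proposed G(u) is checked by its d/du: the result must match the given G'(u).
A general antiderivative is 3*sin(2*u - 1) + C.
The condition gives C = 2 - 3*sin(3) - (-3*sin(3)) = 2.
So G(u) = 3*sin(2*u - 1) + 2.
Check: d/du[3*sin(2*u - 1) + 2] = 6*cos(2*u - 1) = G'(u).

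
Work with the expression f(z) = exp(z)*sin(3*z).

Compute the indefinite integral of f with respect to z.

Since d/dz undoes antidifferentiation here, F'(z) = f(z) is required of F(z).
Check: d/dz[exp(z)*sin(3*z)/10 - 3*exp(z)*cos(3*z)/10] = exp(z)*sin(3*z) = f(z).

F(z) = exp(z)*sin(3*z)/10 - 3*exp(z)*cos(3*z)/10 + C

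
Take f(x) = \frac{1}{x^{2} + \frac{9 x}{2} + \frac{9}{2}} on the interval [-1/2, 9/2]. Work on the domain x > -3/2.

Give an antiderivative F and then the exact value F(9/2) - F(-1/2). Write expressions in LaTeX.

Factor the denominator (\left(x + 3\right) \left(2 x + 3\right)) and decompose: f = \frac{4}{3 \left(2 x + 3\right)} - \frac{2}{3 \left(x + 3\right)}; each piece integrates to a log, atan, or power term.
F(x) = \frac{2 \log{\left(x + \frac{3}{2} \right)}}{3} - \frac{2 \log{\left(x + 3 \right)}}{3} is an antiderivative of f.
Check: d/dx[\frac{2 \log{\left(x + \frac{3}{2} \right)}}{3} - \frac{2 \log{\left(x + 3 \right)}}{3}] = \frac{2}{2 x^{2} + 9 x + 9}, which equals f(x).
F(9/2) = - \frac{2 \log{\left(\frac{15}{2} \right)}}{3} + \frac{2 \log{\left(6 \right)}}{3}; F(-1/2) = - \frac{2 \log{\left(\frac{5}{2} \right)}}{3}.
Integral = F(9/2) - F(-1/2) = - \frac{2 \log{\left(\frac{15}{2} \right)}}{3} + \frac{2 \log{\left(\frac{5}{2} \right)}}{3} + \frac{2 \log{\left(6 \right)}}{3}.

Antiderivative: F(x) = \frac{2 \log{\left(x + \frac{3}{2} \right)}}{3} - \frac{2 \log{\left(x + 3 \right)}}{3}; value = - \frac{2 \log{\left(\frac{15}{2} \right)}}{3} + \frac{2 \log{\left(\frac{5}{2} \right)}}{3} + \frac{2 \log{\left(6 \right)}}{3}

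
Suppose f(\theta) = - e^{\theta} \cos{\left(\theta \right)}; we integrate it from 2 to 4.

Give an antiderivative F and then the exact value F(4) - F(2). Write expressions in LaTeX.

For F(\theta) to be correct the identity F'(\theta) - f(\theta) = 0 must hold.
F(\theta) = - \frac{e^{\theta} \sin{\left(\theta \right)}}{2} - \frac{e^{\theta} \cos{\left(\theta \right)}}{2} is an antiderivative of f.
Check: d/d\theta[- \frac{e^{\theta} \sin{\left(\theta \right)}}{2} - \frac{e^{\theta} \cos{\left(\theta \right)}}{2}] = - e^{\theta} \cos{\left(\theta \right)} = f(\theta).
F(4) = - \frac{e^{4} \cos{\left(4 \right)}}{2} - \frac{e^{4} \sin{\left(4 \right)}}{2}; F(2) = - \frac{e^{2} \sin{\left(2 \right)}}{2} - \frac{e^{2} \cos{\left(2 \right)}}{2}.
Integral = F(4) - F(2) = \frac{e^{2} \cos{\left(2 \right)}}{2} + \frac{e^{2} \sin{\left(2 \right)}}{2} - \frac{e^{4} \cos{\left(4 \right)}}{2} - \frac{e^{4} \sin{\left(4 \right)}}{2}.

Antiderivative: F(\theta) = - \frac{e^{\theta} \sin{\left(\theta \right)}}{2} - \frac{e^{\theta} \cos{\left(\theta \right)}}{2}; value = \frac{e^{2} \cos{\left(2 \right)}}{2} + \frac{e^{2} \sin{\left(2 \right)}}{2} - \frac{e^{4} \cos{\left(4 \right)}}{2} - \frac{e^{4} \sin{\left(4 \right)}}{2}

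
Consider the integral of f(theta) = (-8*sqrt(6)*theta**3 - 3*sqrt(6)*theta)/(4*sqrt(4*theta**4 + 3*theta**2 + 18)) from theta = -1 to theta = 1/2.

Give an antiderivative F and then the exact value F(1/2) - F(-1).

f matches the chain-rule pattern g'(h)*h' with inner function h(theta) = 2*theta**4/3 + theta**2/2 + 3; substituting u = h(theta) collapses the integral.
F(theta) = -sqrt(6)*sqrt(4*theta**4 + 3*theta**2 + 18)/4 is an antiderivative of f.
Check: d/dtheta[-sqrt(6)*sqrt(4*theta**4 + 3*theta**2 + 18)/4] = (-8*sqrt(6)*theta**3 - 3*sqrt(6)*theta)/(4*sqrt(4*theta**4 + 3*theta**2 + 18)) = f(theta).
F(1/2) = -sqrt(114)/4; F(-1) = -5*sqrt(6)/4.
Integral = F(1/2) - F(-1) = -sqrt(114)/4 + 5*sqrt(6)/4.

Antiderivative: F(theta) = -sqrt(6)*sqrt(4*theta**4 + 3*theta**2 + 18)/4; value = -sqrt(114)/4 + 5*sqrt(6)/4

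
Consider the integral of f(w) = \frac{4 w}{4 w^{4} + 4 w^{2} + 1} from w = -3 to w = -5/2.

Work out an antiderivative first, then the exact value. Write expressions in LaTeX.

The substitution u = 2 w^{2} + 1 works: f is exactly (dF/du)*(du/dw) for that inner function.
F(w) = - \frac{1}{2 w^{2} + 1} is an antiderivative of f.
Check: d/dw[- \frac{1}{2 w^{2} + 1}] = \frac{4 w}{4 w^{4} + 4 w^{2} + 1} = f(w).
F(-5/2) = - \frac{2}{27}; F(-3) = - \frac{1}{19}.
Integral = F(-5/2) - F(-3) = - \frac{11}{513}.

Antiderivative: F(w) = - \frac{1}{2 w^{2} + 1}; value = - \frac{11}{513}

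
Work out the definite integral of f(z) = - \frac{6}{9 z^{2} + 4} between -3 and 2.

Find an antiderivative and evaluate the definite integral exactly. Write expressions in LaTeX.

A first test for any F(z): its z-derivative must equal f(z) identically.
F(z) = - \operatorname{atan}{\left(\frac{3 z}{2} \right)} is an antiderivative of f.
Check: d/dz[- \operatorname{atan}{\left(\frac{3 z}{2} \right)}] = - \frac{6}{9 z^{2} + 4} = f(z).
F(2) = - \operatorname{atan}{\left(3 \right)}; F(-3) = \operatorname{atan}{\left(\frac{9}{2} \right)}.
Integral = F(2) - F(-3) = - \operatorname{atan}{\left(\frac{9}{2} \right)} - \operatorname{atan}{\left(3 \right)}.

Antiderivative: F(z) = - \operatorname{atan}{\left(\frac{3 z}{2} \right)}; value = - \operatorname{atan}{\left(\frac{9}{2} \right)} - \operatorname{atan}{\left(3 \right)}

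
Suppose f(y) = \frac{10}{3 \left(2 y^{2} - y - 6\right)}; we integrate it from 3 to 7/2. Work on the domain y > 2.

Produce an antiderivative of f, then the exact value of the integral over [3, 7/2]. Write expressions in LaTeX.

The denominator factors as 3 \left(y - 2\right) \left(2 y + 3\right); partial fractions split f into directly integrable pieces: - \frac{20}{21 \left(2 y + 3\right)} + \frac{10}{21 \left(y - 2\right)}.
F(y) = - \frac{10 \left(- \log{\left(y - 2 \right)} + \log{\left(y + \frac{3}{2} \right)}\right)}{21} is an antiderivative of f.
Check: d/dy[- \frac{10 \left(- \log{\left(y - 2 \right)} + \log{\left(y + \frac{3}{2} \right)}\right)}{21}] = \frac{10}{6 y^{2} - 3 y - 18}, which equals f(y).
F(7/2) = - \frac{10 \log{\left(5 \right)}}{21} + \frac{10 \log{\left(\frac{3}{2} \right)}}{21}; F(3) = - \frac{10 \log{\left(\frac{9}{2} \right)}}{21}.
Integral = F(7/2) - F(3) = - \frac{10 \log{\left(5 \right)}}{21} + \frac{10 \log{\left(\frac{3}{2} \right)}}{21} + \frac{10 \log{\left(\frac{9}{2} \right)}}{21}.

Antiderivative: F(y) = - \frac{10 \left(- \log{\left(y - 2 \right)} + \log{\left(y + \frac{3}{2} \right)}\right)}{21}; value = - \frac{10 \log{\left(5 \right)}}{21} + \frac{10 \log{\left(\frac{3}{2} \right)}}{21} + \frac{10 \log{\left(\frac{9}{2} \right)}}{21}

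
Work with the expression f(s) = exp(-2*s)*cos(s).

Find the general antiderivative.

F(s) = exp(-2*s)*sin(s)/5 - 2*exp(-2*s)*cos(s)/5 + C

For F(s) to be correct the identity F'(s) - f(s) = 0 must hold.
Check: d/ds[exp(-2*s)*sin(s)/5 - 2*exp(-2*s)*cos(s)/5] = exp(-2*s)*cos(s) = f(s).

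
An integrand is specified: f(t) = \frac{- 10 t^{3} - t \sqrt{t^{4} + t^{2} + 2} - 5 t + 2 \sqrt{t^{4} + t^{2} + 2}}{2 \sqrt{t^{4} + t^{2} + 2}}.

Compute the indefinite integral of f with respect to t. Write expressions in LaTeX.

A candidate is checked by its d/dt: the result must match f(t).
Check: d/dt[- \frac{t^{2} - 4 t + 10 \sqrt{t^{4} + t^{2} + 2} - 8}{4}] = \frac{- 10 t^{3} - t \sqrt{t^{4} + t^{2} + 2} - 5 t + 2 \sqrt{t^{4} + t^{2} + 2}}{2 \sqrt{t^{4} + t^{2} + 2}} = f(t).

F(t) = - \frac{t^{2} - 4 t + 10 \sqrt{t^{4} + t^{2} + 2} - 8}{4} + C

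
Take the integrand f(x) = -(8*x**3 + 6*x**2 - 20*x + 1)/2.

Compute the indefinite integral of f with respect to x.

Since d/dx undoes antidifferentiation here, F'(x) = f(x) is required of F(x).
Check: d/dx[x*(-2*x**3 - 2*x**2 + 10*x - 1)/2] = -4*x**3 - 3*x**2 + 10*x - 1/2, which equals f(x).

F(x) = x*(-2*x**3 - 2*x**2 + 10*x - 1)/2 + C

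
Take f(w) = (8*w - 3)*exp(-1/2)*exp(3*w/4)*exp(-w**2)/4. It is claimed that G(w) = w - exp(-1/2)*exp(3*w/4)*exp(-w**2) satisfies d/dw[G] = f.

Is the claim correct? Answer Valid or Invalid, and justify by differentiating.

Invalid: d/dw[G] - f = 1, which is not 0.

d/dw[G] = (8*w*exp(3*w/4) - 3*exp(3*w/4) + 4*exp(1/2)*exp(w**2))*exp(-1/2)*exp(-w**2)/4
d/dw[G] - f(w) = 1 != 0.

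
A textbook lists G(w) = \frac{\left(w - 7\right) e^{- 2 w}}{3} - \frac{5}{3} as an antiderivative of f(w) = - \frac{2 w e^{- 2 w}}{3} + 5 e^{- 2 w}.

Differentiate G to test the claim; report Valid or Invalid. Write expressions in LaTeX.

d/dw[G] = \frac{\left(15 - 2 w\right) e^{- 2 w}}{3}
This equals f(w) exactly, so the claim holds.

Valid: G'(w) = f(w).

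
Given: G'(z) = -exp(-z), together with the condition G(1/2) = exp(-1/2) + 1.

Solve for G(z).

For G(z) to be correct, d/dz[G] must agree with the stated G'(z) identically.
A general antiderivative is exp(-z) + C.
The condition gives C = exp(-1/2) + 1 - (exp(-1/2)) = 1.
So G(z) = 1 + exp(-z).
Check: d/dz[1 + exp(-z)] = -exp(-z) = G'(z).

G(z) = 1 + exp(-z)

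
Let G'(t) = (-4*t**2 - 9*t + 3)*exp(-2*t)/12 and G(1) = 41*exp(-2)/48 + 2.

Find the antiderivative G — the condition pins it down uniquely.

G(t) = (8*t**2 + 26*t + 96*exp(2*t) + 7)*exp(-2*t)/48

G'(t) has the shape u'v + uv' for u = t**2/6 + 13*t/24 + 7/48 and v = exp(-2*t) — it is the derivative of the product u*v.
A general antiderivative is (8*t**2 + 26*t + 7)*exp(-2*t)/48 + C.
The condition gives C = 41*exp(-2)/48 + 2 - (41*exp(-2)/48) = 2.
So G(t) = (8*t**2 + 26*t + 96*exp(2*t) + 7)*exp(-2*t)/48.
Check: d/dt[(8*t**2 + 26*t + 96*exp(2*t) + 7)*exp(-2*t)/48] = (-4*t**2 - 9*t + 3)*exp(-2*t)/12 = G'(t).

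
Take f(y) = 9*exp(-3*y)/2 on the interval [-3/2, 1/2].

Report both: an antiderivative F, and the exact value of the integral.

Antiderivative: F(y) = -3*exp(-3*y)/2; value = -3*exp(-3/2)/2 + 3*exp(9/2)/2

An antiderivative F(y) passes only if d/dy[F] lands on f(y) exactly.
F(y) = -3*exp(-3*y)/2 is an antiderivative of f.
Check: d/dy[-3*exp(-3*y)/2] = 9*exp(-3*y)/2 = f(y).
F(1/2) = -3*exp(-3/2)/2; F(-3/2) = -3*exp(9/2)/2.
Integral = F(1/2) - F(-3/2) = -3*exp(-3/2)/2 + 3*exp(9/2)/2.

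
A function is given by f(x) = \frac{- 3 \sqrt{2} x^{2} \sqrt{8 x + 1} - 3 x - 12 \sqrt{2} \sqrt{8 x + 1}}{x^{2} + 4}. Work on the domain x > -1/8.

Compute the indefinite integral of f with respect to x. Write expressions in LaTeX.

Any candidate F(x) must reproduce f(x) exactly when differentiated.
Check: d/dx[\frac{\sqrt{2} \left(- 8 x \sqrt{8 x + 1} - \sqrt{8 x + 1} - 3 \sqrt{2} \log{\left(\frac{x^{2}}{2} + 2 \right)}\right)}{4}] = \frac{- 24 \sqrt{2} x^{3} - 3 \sqrt{2} x^{2} - 3 x \sqrt{8 x + 1} - 96 \sqrt{2} x - 12 \sqrt{2}}{x^{2} \sqrt{8 x + 1} + 4 \sqrt{8 x + 1}}, which equals f(x).

F(x) = \frac{\sqrt{2} \left(- 8 x \sqrt{8 x + 1} - \sqrt{8 x + 1} - 3 \sqrt{2} \log{\left(\frac{x^{2}}{2} + 2 \right)}\right)}{4} + C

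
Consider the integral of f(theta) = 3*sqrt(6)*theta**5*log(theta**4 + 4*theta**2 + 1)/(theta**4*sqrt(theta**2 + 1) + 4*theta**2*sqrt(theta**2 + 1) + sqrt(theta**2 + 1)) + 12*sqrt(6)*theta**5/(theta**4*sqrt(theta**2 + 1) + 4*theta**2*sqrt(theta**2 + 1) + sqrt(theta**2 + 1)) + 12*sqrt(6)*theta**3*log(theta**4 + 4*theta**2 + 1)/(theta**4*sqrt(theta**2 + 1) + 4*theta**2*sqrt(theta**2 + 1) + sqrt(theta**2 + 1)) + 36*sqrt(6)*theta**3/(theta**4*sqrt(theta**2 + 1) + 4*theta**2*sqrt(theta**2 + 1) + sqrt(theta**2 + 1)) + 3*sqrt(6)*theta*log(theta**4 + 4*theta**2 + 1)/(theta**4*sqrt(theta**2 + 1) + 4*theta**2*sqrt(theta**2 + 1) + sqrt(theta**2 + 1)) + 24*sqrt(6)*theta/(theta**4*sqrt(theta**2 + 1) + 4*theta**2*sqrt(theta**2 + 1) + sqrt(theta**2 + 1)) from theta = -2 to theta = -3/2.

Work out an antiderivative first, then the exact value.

Antiderivative: F(theta) = 3*sqrt(6)*sqrt(theta**2 + 1)*log(theta**4 + 4*theta**2 + 1); value = -3*sqrt(30)*log(33) + 3*sqrt(78)*log(241/16)/2

Recognize the product-rule pattern: f = u'v + uv' with u = 6*sqrt(3*theta**2/2 + 3/2), v = log(theta**4 + 4*theta**2 + 1), so integration by parts undoes it.
F(theta) = 3*sqrt(6)*sqrt(theta**2 + 1)*log(theta**4 + 4*theta**2 + 1) is an antiderivative of f.
Check: d/dtheta[3*sqrt(6)*sqrt(theta**2 + 1)*log(theta**4 + 4*theta**2 + 1)] = (3*sqrt(6)*theta**5*log(theta**4 + 4*theta**2 + 1) + 12*sqrt(6)*theta**5 + 12*sqrt(6)*theta**3*log(theta**4 + 4*theta**2 + 1) + 36*sqrt(6)*theta**3 + 3*sqrt(6)*theta*log(theta**4 + 4*theta**2 + 1) + 24*sqrt(6)*theta)/(theta**4*sqrt(theta**2 + 1) + 4*theta**2*sqrt(theta**2 + 1) + sqrt(theta**2 + 1)), which equals f(theta).
F(-3/2) = 3*sqrt(78)*log(241/16)/2; F(-2) = 3*sqrt(30)*log(33).
Integral = F(-3/2) - F(-2) = -3*sqrt(30)*log(33) + 3*sqrt(78)*log(241/16)/2.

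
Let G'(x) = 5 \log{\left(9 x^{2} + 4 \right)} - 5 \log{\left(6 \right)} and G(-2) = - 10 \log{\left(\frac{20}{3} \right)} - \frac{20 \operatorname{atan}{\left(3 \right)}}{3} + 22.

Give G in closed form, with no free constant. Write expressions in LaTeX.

G(x) = 5 x \log{\left(\frac{3 x^{2}}{2} + \frac{2}{3} \right)} - 10 x + \frac{20 \operatorname{atan}{\left(\frac{3 x}{2} \right)}}{3} + 2

A candidate passes only if d/dx[G] lands on the given G'(x) exactly.
A general antiderivative is 5 x \log{\left(\frac{3 x^{2}}{2} + \frac{2}{3} \right)} - 10 x + \frac{20 \operatorname{atan}{\left(\frac{3 x}{2} \right)}}{3} + C.
The condition gives C = - 10 \log{\left(\frac{20}{3} \right)} - \frac{20 \operatorname{atan}{\left(3 \right)}}{3} + 22 - (- 10 \log{\left(\frac{20}{3} \right)} - \frac{20 \operatorname{atan}{\left(3 \right)}}{3} + 20) = 2.
So G(x) = 5 x \log{\left(\frac{3 x^{2}}{2} + \frac{2}{3} \right)} - 10 x + \frac{20 \operatorname{atan}{\left(\frac{3 x}{2} \right)}}{3} + 2.
Check: d/dx[5 x \log{\left(\frac{3 x^{2}}{2} + \frac{2}{3} \right)} - 10 x + \frac{20 \operatorname{atan}{\left(\frac{3 x}{2} \right)}}{3} + 2] = 5 \log{\left(9 x^{2} + 4 \right)} - 5 \log{\left(6 \right)} = G'(x).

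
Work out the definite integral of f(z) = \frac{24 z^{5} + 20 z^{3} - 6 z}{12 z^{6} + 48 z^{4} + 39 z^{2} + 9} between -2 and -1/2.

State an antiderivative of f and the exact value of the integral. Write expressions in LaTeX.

Antiderivative: F(z) = \frac{3 \left(2 z^{2} + 1\right) \log{\left(2 z^{2} + 6 \right)} + 1}{3 \left(2 z^{2} + 1\right)}; value = - \log{\left(14 \right)} + \frac{5}{27} + \log{\left(\frac{13}{2} \right)}

A candidate is checked by its d/dz: the result must match f(z).
F(z) = \frac{3 \left(2 z^{2} + 1\right) \log{\left(2 z^{2} + 6 \right)} + 1}{3 \left(2 z^{2} + 1\right)} is an antiderivative of f.
Check: d/dz[\frac{3 \left(2 z^{2} + 1\right) \log{\left(2 z^{2} + 6 \right)} + 1}{3 \left(2 z^{2} + 1\right)}] = \frac{24 z^{5} + 20 z^{3} - 6 z}{12 z^{6} + 48 z^{4} + 39 z^{2} + 9} = f(z).
F(-1/2) = \frac{2}{9} + \log{\left(\frac{13}{2} \right)}; F(-2) = \frac{1}{27} + \log{\left(14 \right)}.
Integral = F(-1/2) - F(-2) = - \log{\left(14 \right)} + \frac{5}{27} + \log{\left(\frac{13}{2} \right)}.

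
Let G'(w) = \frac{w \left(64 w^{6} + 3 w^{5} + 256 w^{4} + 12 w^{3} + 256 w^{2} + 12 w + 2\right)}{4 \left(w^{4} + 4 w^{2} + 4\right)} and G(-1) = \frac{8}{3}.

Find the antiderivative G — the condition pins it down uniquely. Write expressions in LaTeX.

G(w) = 4 w^{4} + \frac{w^{3}}{4} - 1 - \frac{1}{4 \left(w^{2} + 2\right)}

The proposed G(w) is checked by its d/dw: the result must match the given G'(w).
A general antiderivative is 4 w^{4} + \frac{w^{3}}{4} - \frac{1}{4 \left(w^{2} + 2\right)} + C.
The condition gives C = \frac{8}{3} - (\frac{11}{3}) = -1.
So G(w) = 4 w^{4} + \frac{w^{3}}{4} - 1 - \frac{1}{4 \left(w^{2} + 2\right)}.
Check: d/dw[4 w^{4} + \frac{w^{3}}{4} - 1 - \frac{1}{4 \left(w^{2} + 2\right)}] = \frac{64 w^{7} + 3 w^{6} + 256 w^{5} + 12 w^{4} + 256 w^{3} + 12 w^{2} + 2 w}{4 w^{4} + 16 w^{2} + 16}, which equals G'(w).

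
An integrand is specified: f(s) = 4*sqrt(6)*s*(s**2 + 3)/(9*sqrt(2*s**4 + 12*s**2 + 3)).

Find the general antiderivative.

The substitution u = s**4/3 + 2*s**2 + 1/2 works: f is exactly (dF/du)*(du/ds) for that inner function.
Check: d/ds[sqrt(6)*sqrt(2*s**4 + 12*s**2 + 3)/9] = (4*sqrt(6)*s**3 + 12*sqrt(6)*s)/(9*sqrt(2*s**4 + 12*s**2 + 3)), which equals f(s).

F(s) = sqrt(6)*sqrt(2*s**4 + 12*s**2 + 3)/9 + C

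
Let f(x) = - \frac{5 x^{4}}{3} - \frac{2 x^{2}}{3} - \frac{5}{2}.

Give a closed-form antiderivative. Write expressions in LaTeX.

The integrand splits into summands that can be handled one at a time.
Check: d/dx[- \frac{x^{5}}{3} - \frac{2 x^{3}}{9} - \frac{5 x}{2}] = - \frac{5 x^{4}}{3} - \frac{2 x^{2}}{3} - \frac{5}{2} = f(x).

An antiderivative is F(x) = - \frac{x^{5}}{3} - \frac{2 x^{3}}{9} - \frac{5 x}{2}.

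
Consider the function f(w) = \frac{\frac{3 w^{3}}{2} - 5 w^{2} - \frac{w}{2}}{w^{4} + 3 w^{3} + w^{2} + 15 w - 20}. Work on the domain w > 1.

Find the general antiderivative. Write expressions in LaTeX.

The denominator factors as 2 \left(w - 1\right) \left(w + 4\right) \left(w^{2} + 5\right); partial fractions split f into directly integrable pieces: - \frac{w + 115}{42 \left(w^{2} + 5\right)} + \frac{58}{35 \left(w + 4\right)} - \frac{2}{15 \left(w - 1\right)}.
Check: d/dw[- \frac{56 \log{\left(w - 1 \right)} - 696 \log{\left(w + 4 \right)} + 5 \log{\left(w^{2} + 5 \right)} + 230 \sqrt{5} \operatorname{atan}{\left(\frac{\sqrt{5} w}{5} \right)}}{420}] = \frac{3 w^{3} - 10 w^{2} - w}{2 w^{4} + 6 w^{3} + 2 w^{2} + 30 w - 40}, which equals f(w).

F(w) = - \frac{56 \log{\left(w - 1 \right)} - 696 \log{\left(w + 4 \right)} + 5 \log{\left(w^{2} + 5 \right)} + 230 \sqrt{5} \operatorname{atan}{\left(\frac{\sqrt{5} w}{5} \right)}}{420} + C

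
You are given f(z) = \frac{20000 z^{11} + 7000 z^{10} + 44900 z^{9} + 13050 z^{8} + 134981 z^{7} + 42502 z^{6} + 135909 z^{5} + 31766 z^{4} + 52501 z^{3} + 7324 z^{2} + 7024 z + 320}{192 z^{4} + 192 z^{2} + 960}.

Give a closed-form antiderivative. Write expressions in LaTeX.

A candidate is checked by its d/dz: the result must match f(z).
Check: d/dz[\frac{625 z^{8}}{48} + \frac{125 z^{7}}{24} + \frac{2075 z^{6}}{96} + \frac{605 z^{5}}{96} + \frac{10081 z^{4}}{768} + \frac{121 z^{3}}{48} + \frac{83 z^{2}}{24} + \frac{z}{3} + \log{\left(z^{4} + z^{2} + 5 \right)}] = \frac{20000 z^{11} + 7000 z^{10} + 44900 z^{9} + 13050 z^{8} + 134981 z^{7} + 42502 z^{6} + 135909 z^{5} + 31766 z^{4} + 52501 z^{3} + 7324 z^{2} + 7024 z + 320}{192 z^{4} + 192 z^{2} + 960} = f(z).

An antiderivative is F(z) = \frac{625 z^{8}}{48} + \frac{125 z^{7}}{24} + \frac{2075 z^{6}}{96} + \frac{605 z^{5}}{96} + \frac{10081 z^{4}}{768} + \frac{121 z^{3}}{48} + \frac{83 z^{2}}{24} + \frac{z}{3} + \log{\left(z^{4} + z^{2} + 5 \right)}.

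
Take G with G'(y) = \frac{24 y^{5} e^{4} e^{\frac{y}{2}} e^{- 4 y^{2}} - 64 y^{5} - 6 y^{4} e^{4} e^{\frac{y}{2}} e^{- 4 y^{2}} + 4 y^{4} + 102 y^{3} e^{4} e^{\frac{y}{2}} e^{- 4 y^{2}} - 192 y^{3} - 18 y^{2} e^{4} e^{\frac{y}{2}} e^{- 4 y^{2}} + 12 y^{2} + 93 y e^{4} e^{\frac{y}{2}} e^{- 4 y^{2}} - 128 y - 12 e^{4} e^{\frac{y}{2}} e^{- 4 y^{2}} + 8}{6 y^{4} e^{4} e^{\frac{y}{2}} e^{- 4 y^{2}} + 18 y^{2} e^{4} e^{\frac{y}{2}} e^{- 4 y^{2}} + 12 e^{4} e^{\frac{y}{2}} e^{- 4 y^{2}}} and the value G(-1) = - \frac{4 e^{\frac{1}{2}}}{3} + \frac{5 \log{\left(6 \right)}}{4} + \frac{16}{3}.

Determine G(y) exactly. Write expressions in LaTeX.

Check a candidate G(y) by differentiating: d/dy[G] must match the given G'(y).
A general antiderivative is 2 y^{2} - y - \frac{4 e^{4 y^{2} - \frac{y}{2} - 4}}{3} + \frac{5 \log{\left(y^{4} + 3 y^{2} + 2 \right)}}{4} + \frac{1}{3} + C.
The condition gives C = - \frac{4 e^{\frac{1}{2}}}{3} + \frac{5 \log{\left(6 \right)}}{4} + \frac{16}{3} - (- \frac{4 e^{\frac{1}{2}}}{3} + \frac{5 \log{\left(6 \right)}}{4} + \frac{10}{3}) = 2.
So G(y) = \frac{24 y^{2} - 12 y - 16 e^{4 y^{2} - \frac{y}{2} - 4} + 15 \log{\left(y^{4} + 3 y^{2} + 2 \right)} + 28}{12}.
Check: d/dy[\frac{24 y^{2} - 12 y - 16 e^{4 y^{2} - \frac{y}{2} - 4} + 15 \log{\left(y^{4} + 3 y^{2} + 2 \right)} + 28}{12}] = \frac{24 y^{5} e^{4} e^{\frac{y}{2}} e^{- 4 y^{2}} - 64 y^{5} - 6 y^{4} e^{4} e^{\frac{y}{2}} e^{- 4 y^{2}} + 4 y^{4} + 102 y^{3} e^{4} e^{\frac{y}{2}} e^{- 4 y^{2}} - 192 y^{3} - 18 y^{2} e^{4} e^{\frac{y}{2}} e^{- 4 y^{2}} + 12 y^{2} + 93 y e^{4} e^{\frac{y}{2}} e^{- 4 y^{2}} - 128 y - 12 e^{4} e^{\frac{y}{2}} e^{- 4 y^{2}} + 8}{6 y^{4} e^{4} e^{\frac{y}{2}} e^{- 4 y^{2}} + 18 y^{2} e^{4} e^{\frac{y}{2}} e^{- 4 y^{2}} + 12 e^{4} e^{\frac{y}{2}} e^{- 4 y^{2}}} = G'(y).

G(y) = \frac{24 y^{2} - 12 y - 16 e^{4 y^{2} - \frac{y}{2} - 4} + 15 \log{\left(y^{4} + 3 y^{2} + 2 \right)} + 28}{12}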